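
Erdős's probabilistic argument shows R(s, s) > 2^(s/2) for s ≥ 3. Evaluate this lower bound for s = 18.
2^(18/2) = 512; so R(18, 18) > 512

Colour each edge of K_n uniformly at random with red/blue. The expected number of monochromatic K_18 is C(n, 18) · 2 · 2^(−C(18,2)). If C(n, 18) · 2^(1 − C(18,2)) < 1, then with positive probability no monochromatic K_18 exists, so R(18, 18) > n. The standard estimate C(n, 18) ≤ n^18/18! shows this inequality holds whenever n ≤ 2^(18/2) (since 18! · 2^(C(18,2) − 1) > 2^(18^2/2) ≥ n^18). Hence R(18, 18) > 2^(18/2) = 512.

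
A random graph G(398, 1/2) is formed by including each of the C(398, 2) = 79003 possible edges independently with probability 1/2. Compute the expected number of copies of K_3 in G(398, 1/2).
E[# K_3] = C(398, 3) · (1/2)^C(3, 2) = 10428396 / 2^3 = 2607099/2 = 1303549.5

For each 3-subset S of vertices (there are C(398, 3) = 10428396 such S), let X_S = 1 if S induces a K_3 (all C(3, 2) = 3 edges present). Then P(X_S = 1) = (1/2)^3 = 1/8. By linearity of expectation, E[# K_3] = C(398, 3) · (1/2)^3 = 10428396 / 8 = 2607099/2 = 1303549.5.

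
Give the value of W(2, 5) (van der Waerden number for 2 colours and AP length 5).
W(2, 5) = 178

This is a classical value, W(2, 5) = 178, established by combining an explicit 2-colouring of {1, ..., 177} with no monochromatic 5-AP (giving the lower bound W(2, 5) > 177) and a finite case analysis / exhaustive computer search showing every 2-colouring of {1, ..., 178} has such an AP.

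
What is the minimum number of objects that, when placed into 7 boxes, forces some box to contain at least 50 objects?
n = (50 − 1)·7 + 1 = 344

By the generalised pigeonhole principle, to guarantee some box contains ≥ r objects we need more than (r − 1) · k objects total. Threshold: n = (r − 1) · k + 1. With r = 50 and k = 7: n = 49 · 7 + 1 = 343 + 1 = 344. For n = 343 = 49 · 7, we can put exactly 49 objects in every box, avoiding 50 in any single one — so 344 is tight.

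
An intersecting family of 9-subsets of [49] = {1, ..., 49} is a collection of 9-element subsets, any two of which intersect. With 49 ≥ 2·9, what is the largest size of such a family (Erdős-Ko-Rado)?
max |F| = C(48, 8) = 377348994

The Erdős-Ko-Rado theorem states: for n ≥ 2k, an intersecting family of k-subsets of an n-element set has size at most C(n − 1, k − 1), with equality for 'star' families {A ⊆ [n] : |A| = k, i ∈ A} (fix an element i). For n = 49, k = 9: C(48, 8) = 377348994.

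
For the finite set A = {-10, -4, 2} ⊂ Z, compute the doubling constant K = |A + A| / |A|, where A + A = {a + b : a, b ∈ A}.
K = |A + A| / |A| = 5/3

Enumerate A + A = {a + b : a, b ∈ A}. With |A| = 3, there are |A|^2 = 9 ordered sum pairs; collecting distinct values, A + A = {-20, -14, -8, -2, 4}, so |A + A| = 5. Thus K = 5/3. Here |A + A| = 2|A| − 1 = 5, the minimum possible — so K = 5/3 is minimal, which holds iff A is an arithmetic progression.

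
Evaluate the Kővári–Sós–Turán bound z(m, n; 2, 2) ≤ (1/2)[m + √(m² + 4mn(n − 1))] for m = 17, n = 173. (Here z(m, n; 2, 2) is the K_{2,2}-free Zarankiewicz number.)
z(17, 173; 2, 2) ≤ (1/2)[17 + √(17² + 4·17·173·172)] = (1/2)[17 + √2023697] = 719.7835

Kővári–Sós–Turán: let r_1, ..., r_17 be the row sums and z = Σ r_i the total number of 1s. Each pair of columns can share at most one row with both entries 1 (else a 2×2 all-ones block appears), so Σ_i C(r_i, 2) ≤ C(173, 2) = 14878. By convexity Σ_i C(r_i, 2) ≥ 17·C(z/17, 2) = z(z − 17)/(2·17), giving z² − 17z − 17·173·172 ≤ 0 and hence z ≤ (1/2)[17 + √(289 + 4·505852)] = (1/2)[17 + √2023697] ≈ (1/2)(17 + 1422.567) = 719.7835.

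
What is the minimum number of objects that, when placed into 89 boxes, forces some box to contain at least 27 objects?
n = (27 − 1)·89 + 1 = 2315

By the generalised pigeonhole principle, to guarantee some box contains ≥ r objects we need more than (r − 1) · k objects total. Threshold: n = (r − 1) · k + 1. With r = 27 and k = 89: n = 26 · 89 + 1 = 2314 + 1 = 2315. For n = 2314 = 26 · 89, we can put exactly 26 objects in every box, avoiding 27 in any single one — so 2315 is tight.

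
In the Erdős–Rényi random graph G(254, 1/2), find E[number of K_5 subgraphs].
E[# K_5] = C(254, 5) · (1/2)^C(5, 2) = 8468125050 / 2^10 = 4234062525/512 ≈ 8269653.369141

For each 5-subset S of vertices (there are C(254, 5) = 8468125050 such S), let X_S = 1 if S induces a K_5 (all C(5, 2) = 10 edges present). Then P(X_S = 1) = (1/2)^10 = 1/1024. By linearity of expectation, E[# K_5] = C(254, 5) · (1/2)^10 = 8468125050 / 1024 = 4234062525/512 ≈ 8269653.369141.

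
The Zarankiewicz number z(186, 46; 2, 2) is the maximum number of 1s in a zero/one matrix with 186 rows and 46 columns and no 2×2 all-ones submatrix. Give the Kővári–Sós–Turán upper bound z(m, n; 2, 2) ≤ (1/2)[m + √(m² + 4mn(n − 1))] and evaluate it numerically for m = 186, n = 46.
z(186, 46; 2, 2) ≤ (1/2)[186 + √(186² + 4·186·46·45)] = (1/2)[186 + √1574676] = 720.4305

Kővári–Sós–Turán: let r_1, ..., r_186 be the row sums and z = Σ r_i the total number of 1s. Each pair of columns can share at most one row with both entries 1 (else a 2×2 all-ones block appears), so Σ_i C(r_i, 2) ≤ C(46, 2) = 1035. By convexity Σ_i C(r_i, 2) ≥ 186·C(z/186, 2) = z(z − 186)/(2·186), giving z² − 186z − 186·46·45 ≤ 0 and hence z ≤ (1/2)[186 + √(34596 + 4·385020)] = (1/2)[186 + √1574676] ≈ (1/2)(186 + 1254.8609) = 720.4305.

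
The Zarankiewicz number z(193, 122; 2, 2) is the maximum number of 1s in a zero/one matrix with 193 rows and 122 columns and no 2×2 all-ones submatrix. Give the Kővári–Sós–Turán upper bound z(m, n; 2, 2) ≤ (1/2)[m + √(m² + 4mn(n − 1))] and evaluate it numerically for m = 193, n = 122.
z(193, 122; 2, 2) ≤ (1/2)[193 + √(193² + 4·193·122·121)] = (1/2)[193 + √11433513] = 1787.1739

Kővári–Sós–Turán: let r_1, ..., r_193 be the row sums and z = Σ r_i the total number of 1s. Each pair of columns can share at most one row with both entries 1 (else a 2×2 all-ones block appears), so Σ_i C(r_i, 2) ≤ C(122, 2) = 7381. By convexity Σ_i C(r_i, 2) ≥ 193·C(z/193, 2) = z(z − 193)/(2·193), giving z² − 193z − 193·122·121 ≤ 0 and hence z ≤ (1/2)[193 + √(37249 + 4·2849066)] = (1/2)[193 + √11433513] ≈ (1/2)(193 + 3381.3478) = 1787.1739.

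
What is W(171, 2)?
W(171, 2) = 171 + 1 = 172

A 2-term AP is any pair of integers, so a monochromatic 2-AP exists iff some colour is used at least twice. With 171 colours, the colouring i ↦ i on {1, ..., 171} uses each colour once, avoiding any monochromatic pair, so W(171, 2) > 171. For {1, ..., 172}, pigeonhole forces two integers of the same colour, which form a monochromatic 2-AP. Hence W(171, 2) = 172.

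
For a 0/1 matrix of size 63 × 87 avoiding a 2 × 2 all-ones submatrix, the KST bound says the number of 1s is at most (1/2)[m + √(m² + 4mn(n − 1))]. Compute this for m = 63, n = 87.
z(63, 87; 2, 2) ≤ (1/2)[63 + √(63² + 4·63·87·86)] = (1/2)[63 + √1889433] = 718.7832

Kővári–Sós–Turán: let r_1, ..., r_63 be the row sums and z = Σ r_i the total number of 1s. Each pair of columns can share at most one row with both entries 1 (else a 2×2 all-ones block appears), so Σ_i C(r_i, 2) ≤ C(87, 2) = 3741. By convexity Σ_i C(r_i, 2) ≥ 63·C(z/63, 2) = z(z − 63)/(2·63), giving z² − 63z − 63·87·86 ≤ 0 and hence z ≤ (1/2)[63 + √(3969 + 4·471366)] = (1/2)[63 + √1889433] ≈ (1/2)(63 + 1374.5665) = 718.7832.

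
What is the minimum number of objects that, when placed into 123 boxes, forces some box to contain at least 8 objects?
n = (8 − 1)·123 + 1 = 862

By the generalised pigeonhole principle, to guarantee some box contains ≥ r objects we need more than (r − 1) · k objects total. Threshold: n = (r − 1) · k + 1. With r = 8 and k = 123: n = 7 · 123 + 1 = 861 + 1 = 862. For n = 861 = 7 · 123, we can put exactly 7 objects in every box, avoiding 8 in any single one — so 862 is tight.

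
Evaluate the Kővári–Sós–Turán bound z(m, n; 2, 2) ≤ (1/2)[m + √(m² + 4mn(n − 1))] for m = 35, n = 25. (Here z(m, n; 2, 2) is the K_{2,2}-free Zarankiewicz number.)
z(35, 25; 2, 2) ≤ (1/2)[35 + √(35² + 4·35·25·24)] = (1/2)[35 + √85225] = 163.4666

Kővári–Sós–Turán: let r_1, ..., r_35 be the row sums and z = Σ r_i the total number of 1s. Each pair of columns can share at most one row with both entries 1 (else a 2×2 all-ones block appears), so Σ_i C(r_i, 2) ≤ C(25, 2) = 300. By convexity Σ_i C(r_i, 2) ≥ 35·C(z/35, 2) = z(z − 35)/(2·35), giving z² − 35z − 35·25·24 ≤ 0 and hence z ≤ (1/2)[35 + √(1225 + 4·21000)] = (1/2)[35 + √85225] ≈ (1/2)(35 + 291.9332) = 163.4666.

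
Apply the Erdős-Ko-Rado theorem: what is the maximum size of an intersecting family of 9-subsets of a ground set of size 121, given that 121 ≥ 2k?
max |F| = C(120, 8) = 840261910995

The Erdős-Ko-Rado theorem states: for n ≥ 2k, an intersecting family of k-subsets of an n-element set has size at most C(n − 1, k − 1), with equality for 'star' families {A ⊆ [n] : |A| = k, i ∈ A} (fix an element i). For n = 121, k = 9: C(120, 8) = 840261910995.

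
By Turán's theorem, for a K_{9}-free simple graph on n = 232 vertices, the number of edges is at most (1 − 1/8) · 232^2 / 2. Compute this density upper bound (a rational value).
Turán density bound = (7/8) · 232^2/2 = 23548

Turán's theorem: ex(n, K_{r+1}) is achieved by the complete r-partite Turán graph T(n, r) with parts as balanced as possible, and is at most (1 − 1/r) · n^2/2. For r = 8, n = 232: the density bound is (7/8) · 53824/2 = 23548. Since 8 ∣ 232, the Turán graph T(232, 8) has parts of equal size 29, and its edge count e(T(232, 8)) = 23548 attains the density bound exactly.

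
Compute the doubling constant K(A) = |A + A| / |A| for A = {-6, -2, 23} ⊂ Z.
K = |A + A| / |A| = 6/3 = 2

Enumerate A + A = {a + b : a, b ∈ A}. With |A| = 3, there are |A|^2 = 9 ordered sum pairs; collecting distinct values, A + A = {-12, -8, -4, 17, 21, 46}, so |A + A| = 6. Thus K = 6/3 = 2. For comparison, the minimum possible |A + A| over all 3-element sets is 2·3 − 1 = 5 (so min K = 5/3), attained only by arithmetic progressions.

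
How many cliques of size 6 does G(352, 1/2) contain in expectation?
E[# K_6] = C(352, 6) · (1/2)^C(6, 2) = 2531159270640 / 2^15 = 158197454415/2048 ≈ 77244850.788574

For each 6-subset S of vertices (there are C(352, 6) = 2531159270640 such S), let X_S = 1 if S induces a K_6 (all C(6, 2) = 15 edges present). Then P(X_S = 1) = (1/2)^15 = 1/32768. By linearity of expectation, E[# K_6] = C(352, 6) · (1/2)^15 = 2531159270640 / 32768 = 158197454415/2048 ≈ 77244850.788574.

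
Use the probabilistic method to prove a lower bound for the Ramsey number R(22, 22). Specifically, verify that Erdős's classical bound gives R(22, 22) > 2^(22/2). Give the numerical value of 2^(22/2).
2^(22/2) = 2048; so R(22, 22) > 2048

Colour each edge of K_n uniformly at random with red/blue. The expected number of monochromatic K_22 is C(n, 22) · 2 · 2^(−C(22,2)). If C(n, 22) · 2^(1 − C(22,2)) < 1, then with positive probability no monochromatic K_22 exists, so R(22, 22) > n. The standard estimate C(n, 22) ≤ n^22/22! shows this inequality holds whenever n ≤ 2^(22/2) (since 22! · 2^(C(22,2) − 1) > 2^(22^2/2) ≥ n^22). Hence R(22, 22) > 2^(22/2) = 2048.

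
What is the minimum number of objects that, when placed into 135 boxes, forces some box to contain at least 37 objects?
n = (37 − 1)·135 + 1 = 4861

By the generalised pigeonhole principle, to guarantee some box contains ≥ r objects we need more than (r − 1) · k objects total. Threshold: n = (r − 1) · k + 1. With r = 37 and k = 135: n = 36 · 135 + 1 = 4860 + 1 = 4861. For n = 4860 = 36 · 135, we can put exactly 36 objects in every box, avoiding 37 in any single one — so 4861 is tight.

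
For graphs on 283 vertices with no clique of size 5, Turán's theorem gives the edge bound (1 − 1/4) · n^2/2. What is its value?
Turán density bound = (3/4) · 283^2/2 = 240267/8 ≈ 30033.375

Turán's theorem: ex(n, K_{r+1}) is achieved by the complete r-partite Turán graph T(n, r) with parts as balanced as possible, and is at most (1 − 1/r) · n^2/2. For r = 4, n = 283: the density bound is (3/4) · 80089/2 = 240267/8 ≈ 30033.375. The integer-valued extremum is e(T(283, 4)) = 30033, which is strictly less than the density bound 240267/8 since 4 ∤ 283 (the parts of T(283, 4) cannot all be equal).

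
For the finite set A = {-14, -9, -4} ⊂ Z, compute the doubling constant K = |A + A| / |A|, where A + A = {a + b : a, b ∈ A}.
K = |A + A| / |A| = 5/3

Enumerate A + A = {a + b : a, b ∈ A}. With |A| = 3, there are |A|^2 = 9 ordered sum pairs; collecting distinct values, A + A = {-28, -23, -18, -13, -8}, so |A + A| = 5. Thus K = 5/3. Here |A + A| = 2|A| − 1 = 5, the minimum possible — so K = 5/3 is minimal, which holds iff A is an arithmetic progression.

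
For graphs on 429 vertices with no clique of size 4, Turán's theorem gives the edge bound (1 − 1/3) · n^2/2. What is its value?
Turán density bound = (2/3) · 429^2/2 = 61347

Turán's theorem: ex(n, K_{r+1}) is achieved by the complete r-partite Turán graph T(n, r) with parts as balanced as possible, and is at most (1 − 1/r) · n^2/2. For r = 3, n = 429: the density bound is (2/3) · 184041/2 = 61347. Since 3 ∣ 429, the Turán graph T(429, 3) has parts of equal size 143, and its edge count e(T(429, 3)) = 61347 attains the density bound exactly.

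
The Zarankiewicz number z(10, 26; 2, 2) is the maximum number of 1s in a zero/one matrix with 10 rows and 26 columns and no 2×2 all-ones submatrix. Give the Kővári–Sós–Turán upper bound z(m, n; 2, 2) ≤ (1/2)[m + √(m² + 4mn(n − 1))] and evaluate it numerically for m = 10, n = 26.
z(10, 26; 2, 2) ≤ (1/2)[10 + √(10² + 4·10·26·25)] = (1/2)[10 + √26100] = 85.7775

Kővári–Sós–Turán: let r_1, ..., r_10 be the row sums and z = Σ r_i the total number of 1s. Each pair of columns can share at most one row with both entries 1 (else a 2×2 all-ones block appears), so Σ_i C(r_i, 2) ≤ C(26, 2) = 325. By convexity Σ_i C(r_i, 2) ≥ 10·C(z/10, 2) = z(z − 10)/(2·10), giving z² − 10z − 10·26·25 ≤ 0 and hence z ≤ (1/2)[10 + √(100 + 4·6500)] = (1/2)[10 + √26100] ≈ (1/2)(10 + 161.5549) = 85.7775.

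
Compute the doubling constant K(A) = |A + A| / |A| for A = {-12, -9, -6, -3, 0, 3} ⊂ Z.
K = |A + A| / |A| = 11/6

Enumerate A + A = {a + b : a, b ∈ A}. With |A| = 6, there are |A|^2 = 36 ordered sum pairs; collecting distinct values, A + A = {-24, -21, -18, -15, -12, -9, -6, -3, 0, 3, 6}, so |A + A| = 11. Thus K = 11/6. Here |A + A| = 2|A| − 1 = 11, the minimum possible — so K = 11/6 is minimal, which holds iff A is an arithmetic progression.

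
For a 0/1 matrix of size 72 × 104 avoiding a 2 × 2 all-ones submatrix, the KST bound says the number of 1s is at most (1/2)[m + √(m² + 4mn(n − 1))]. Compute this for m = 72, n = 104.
z(72, 104; 2, 2) ≤ (1/2)[72 + √(72² + 4·72·104·103)] = (1/2)[72 + √3090240] = 914.9539

Kővári–Sós–Turán: let r_1, ..., r_72 be the row sums and z = Σ r_i the total number of 1s. Each pair of columns can share at most one row with both entries 1 (else a 2×2 all-ones block appears), so Σ_i C(r_i, 2) ≤ C(104, 2) = 5356. By convexity Σ_i C(r_i, 2) ≥ 72·C(z/72, 2) = z(z − 72)/(2·72), giving z² − 72z − 72·104·103 ≤ 0 and hence z ≤ (1/2)[72 + √(5184 + 4·771264)] = (1/2)[72 + √3090240] ≈ (1/2)(72 + 1757.9078) = 914.9539.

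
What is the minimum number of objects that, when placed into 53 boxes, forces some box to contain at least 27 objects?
n = (27 − 1)·53 + 1 = 1379

By the generalised pigeonhole principle, to guarantee some box contains ≥ r objects we need more than (r − 1) · k objects total. Threshold: n = (r − 1) · k + 1. With r = 27 and k = 53: n = 26 · 53 + 1 = 1378 + 1 = 1379. For n = 1378 = 26 · 53, we can put exactly 26 objects in every box, avoiding 27 in any single one — so 1379 is tight.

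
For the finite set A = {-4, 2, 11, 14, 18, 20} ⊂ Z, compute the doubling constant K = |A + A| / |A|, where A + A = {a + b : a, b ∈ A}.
K = |A + A| / |A| = 19/6

Enumerate A + A = {a + b : a, b ∈ A}. With |A| = 6, there are |A|^2 = 36 ordered sum pairs; collecting distinct values, A + A = {-8, -2, 4, 7, 10, 13, 14, 16, 20, 22, 25, 28, 29, 31, 32, 34, 36, 38, 40}, so |A + A| = 19. Thus K = 19/6. For comparison, the minimum possible |A + A| over all 6-element sets is 2·6 − 1 = 11 (so min K = 11/6), attained only by arithmetic progressions.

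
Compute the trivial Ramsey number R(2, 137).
R(2, 137) = 137

R(2, k) = k for all k ≥ 2: in a 2-colouring of K_k, either some edge is red (a red K_2) or all edges are blue (a blue K_k). And K_{136} coloured all-blue has no blue K_137, so R(2, 137) > 136. Hence R(2, 137) = 137.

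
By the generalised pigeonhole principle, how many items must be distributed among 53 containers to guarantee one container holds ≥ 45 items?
n = (45 − 1)·53 + 1 = 2333

By the generalised pigeonhole principle, to guarantee some box contains ≥ r objects we need more than (r − 1) · k objects total. Threshold: n = (r − 1) · k + 1. With r = 45 and k = 53: n = 44 · 53 + 1 = 2332 + 1 = 2333. For n = 2332 = 44 · 53, we can put exactly 44 objects in every box, avoiding 45 in any single one — so 2333 is tight.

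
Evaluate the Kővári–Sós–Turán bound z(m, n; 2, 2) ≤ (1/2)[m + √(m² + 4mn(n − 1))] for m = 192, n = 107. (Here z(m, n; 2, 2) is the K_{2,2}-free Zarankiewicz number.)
z(192, 107; 2, 2) ≤ (1/2)[192 + √(192² + 4·192·107·106)] = (1/2)[192 + √8747520] = 1574.8103

Kővári–Sós–Turán: let r_1, ..., r_192 be the row sums and z = Σ r_i the total number of 1s. Each pair of columns can share at most one row with both entries 1 (else a 2×2 all-ones block appears), so Σ_i C(r_i, 2) ≤ C(107, 2) = 5671. By convexity Σ_i C(r_i, 2) ≥ 192·C(z/192, 2) = z(z − 192)/(2·192), giving z² − 192z − 192·107·106 ≤ 0 and hence z ≤ (1/2)[192 + √(36864 + 4·2177664)] = (1/2)[192 + √8747520] ≈ (1/2)(192 + 2957.6207) = 1574.8103.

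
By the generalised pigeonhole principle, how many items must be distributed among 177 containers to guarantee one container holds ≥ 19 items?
n = (19 − 1)·177 + 1 = 3187

By the generalised pigeonhole principle, to guarantee some box contains ≥ r objects we need more than (r − 1) · k objects total. Threshold: n = (r − 1) · k + 1. With r = 19 and k = 177: n = 18 · 177 + 1 = 3186 + 1 = 3187. For n = 3186 = 18 · 177, we can put exactly 18 objects in every box, avoiding 19 in any single one — so 3187 is tight.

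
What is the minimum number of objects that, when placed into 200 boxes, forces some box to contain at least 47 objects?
n = (47 − 1)·200 + 1 = 9201

By the generalised pigeonhole principle, to guarantee some box contains ≥ r objects we need more than (r − 1) · k objects total. Threshold: n = (r − 1) · k + 1. With r = 47 and k = 200: n = 46 · 200 + 1 = 9200 + 1 = 9201. For n = 9200 = 46 · 200, we can put exactly 46 objects in every box, avoiding 47 in any single one — so 9201 is tight.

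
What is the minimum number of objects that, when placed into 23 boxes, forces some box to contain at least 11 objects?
n = (11 − 1)·23 + 1 = 231

By the generalised pigeonhole principle, to guarantee some box contains ≥ r objects we need more than (r − 1) · k objects total. Threshold: n = (r − 1) · k + 1. With r = 11 and k = 23: n = 10 · 23 + 1 = 230 + 1 = 231. For n = 230 = 10 · 23, we can put exactly 10 objects in every box, avoiding 11 in any single one — so 231 is tight.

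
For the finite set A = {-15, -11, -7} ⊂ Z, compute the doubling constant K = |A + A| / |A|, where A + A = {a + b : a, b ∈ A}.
K = |A + A| / |A| = 5/3

Enumerate A + A = {a + b : a, b ∈ A}. With |A| = 3, there are |A|^2 = 9 ordered sum pairs; collecting distinct values, A + A = {-30, -26, -22, -18, -14}, so |A + A| = 5. Thus K = 5/3. Here |A + A| = 2|A| − 1 = 5, the minimum possible — so K = 5/3 is minimal, which holds iff A is an arithmetic progression.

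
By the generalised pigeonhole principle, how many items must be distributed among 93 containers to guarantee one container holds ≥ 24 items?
n = (24 − 1)·93 + 1 = 2140

By the generalised pigeonhole principle, to guarantee some box contains ≥ r objects we need more than (r − 1) · k objects total. Threshold: n = (r − 1) · k + 1. With r = 24 and k = 93: n = 23 · 93 + 1 = 2139 + 1 = 2140. For n = 2139 = 23 · 93, we can put exactly 23 objects in every box, avoiding 24 in any single one — so 2140 is tight.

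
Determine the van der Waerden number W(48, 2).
W(48, 2) = 48 + 1 = 49

A 2-term AP is any pair of integers, so a monochromatic 2-AP exists iff some colour is used at least twice. With 48 colours, the colouring i ↦ i on {1, ..., 48} uses each colour once, avoiding any monochromatic pair, so W(48, 2) > 48. For {1, ..., 49}, pigeonhole forces two integers of the same colour, which form a monochromatic 2-AP. Hence W(48, 2) = 49.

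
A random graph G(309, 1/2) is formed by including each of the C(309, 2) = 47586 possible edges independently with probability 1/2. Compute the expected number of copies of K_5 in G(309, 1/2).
E[# K_5] = C(309, 5) · (1/2)^C(5, 2) = 22724147061 / 2^10 ≈ 22191549.864258

For each 5-subset S of vertices (there are C(309, 5) = 22724147061 such S), let X_S = 1 if S induces a K_5 (all C(5, 2) = 10 edges present). Then P(X_S = 1) = (1/2)^10 = 1/1024. By linearity of expectation, E[# K_5] = C(309, 5) · (1/2)^10 = 22724147061 / 1024 ≈ 22191549.864258.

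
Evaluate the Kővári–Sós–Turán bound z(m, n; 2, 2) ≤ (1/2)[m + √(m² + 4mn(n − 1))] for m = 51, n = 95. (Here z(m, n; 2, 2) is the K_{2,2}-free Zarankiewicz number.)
z(51, 95; 2, 2) ≤ (1/2)[51 + √(51² + 4·51·95·94)] = (1/2)[51 + √1824321] = 700.8371

Kővári–Sós–Turán: let r_1, ..., r_51 be the row sums and z = Σ r_i the total number of 1s. Each pair of columns can share at most one row with both entries 1 (else a 2×2 all-ones block appears), so Σ_i C(r_i, 2) ≤ C(95, 2) = 4465. By convexity Σ_i C(r_i, 2) ≥ 51·C(z/51, 2) = z(z − 51)/(2·51), giving z² − 51z − 51·95·94 ≤ 0 and hence z ≤ (1/2)[51 + √(2601 + 4·455430)] = (1/2)[51 + √1824321] ≈ (1/2)(51 + 1350.6743) = 700.8371.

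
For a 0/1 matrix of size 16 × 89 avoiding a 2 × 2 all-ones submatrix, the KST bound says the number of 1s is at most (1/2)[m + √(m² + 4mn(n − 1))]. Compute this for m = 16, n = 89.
z(16, 89; 2, 2) ≤ (1/2)[16 + √(16² + 4·16·89·88)] = (1/2)[16 + √501504] = 362.0847

Kővári–Sós–Turán: let r_1, ..., r_16 be the row sums and z = Σ r_i the total number of 1s. Each pair of columns can share at most one row with both entries 1 (else a 2×2 all-ones block appears), so Σ_i C(r_i, 2) ≤ C(89, 2) = 3916. By convexity Σ_i C(r_i, 2) ≥ 16·C(z/16, 2) = z(z − 16)/(2·16), giving z² − 16z − 16·89·88 ≤ 0 and hence z ≤ (1/2)[16 + √(256 + 4·125312)] = (1/2)[16 + √501504] ≈ (1/2)(16 + 708.1695) = 362.0847.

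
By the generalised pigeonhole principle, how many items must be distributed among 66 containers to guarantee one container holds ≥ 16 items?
n = (16 − 1)·66 + 1 = 991

By the generalised pigeonhole principle, to guarantee some box contains ≥ r objects we need more than (r − 1) · k objects total. Threshold: n = (r − 1) · k + 1. With r = 16 and k = 66: n = 15 · 66 + 1 = 990 + 1 = 991. For n = 990 = 15 · 66, we can put exactly 15 objects in every box, avoiding 16 in any single one — so 991 is tight.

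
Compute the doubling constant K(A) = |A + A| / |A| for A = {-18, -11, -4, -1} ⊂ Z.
K = |A + A| / |A| = 9/4

Enumerate A + A = {a + b : a, b ∈ A}. With |A| = 4, there are |A|^2 = 16 ordered sum pairs; collecting distinct values, A + A = {-36, -29, -22, -19, -15, -12, -8, -5, -2}, so |A + A| = 9. Thus K = 9/4. For comparison, the minimum possible |A + A| over all 4-element sets is 2·4 − 1 = 7 (so min K = 7/4), attained only by arithmetic progressions.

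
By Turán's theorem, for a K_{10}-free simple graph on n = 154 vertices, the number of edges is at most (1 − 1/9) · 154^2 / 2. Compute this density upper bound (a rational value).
Turán density bound = (8/9) · 154^2/2 = 94864/9 ≈ 10540.4444

Turán's theorem: ex(n, K_{r+1}) is achieved by the complete r-partite Turán graph T(n, r) with parts as balanced as possible, and is at most (1 − 1/r) · n^2/2. For r = 9, n = 154: the density bound is (8/9) · 23716/2 = 94864/9 ≈ 10540.4444. The integer-valued extremum is e(T(154, 9)) = 10540, which is strictly less than the density bound 94864/9 since 9 ∤ 154 (the parts of T(154, 9) cannot all be equal).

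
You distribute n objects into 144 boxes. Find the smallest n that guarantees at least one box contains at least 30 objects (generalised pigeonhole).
n = (30 − 1)·144 + 1 = 4177

By the generalised pigeonhole principle, to guarantee some box contains ≥ r objects we need more than (r − 1) · k objects total. Threshold: n = (r − 1) · k + 1. With r = 30 and k = 144: n = 29 · 144 + 1 = 4176 + 1 = 4177. For n = 4176 = 29 · 144, we can put exactly 29 objects in every box, avoiding 30 in any single one — so 4177 is tight.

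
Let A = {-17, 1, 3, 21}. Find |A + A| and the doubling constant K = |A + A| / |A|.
K = |A + A| / |A| = 9/4

Enumerate A + A = {a + b : a, b ∈ A}. With |A| = 4, there are |A|^2 = 16 ordered sum pairs; collecting distinct values, A + A = {-34, -16, -14, 2, 4, 6, 22, 24, 42}, so |A + A| = 9. Thus K = 9/4. For comparison, the minimum possible |A + A| over all 4-element sets is 2·4 − 1 = 7 (so min K = 7/4), attained only by arithmetic progressions.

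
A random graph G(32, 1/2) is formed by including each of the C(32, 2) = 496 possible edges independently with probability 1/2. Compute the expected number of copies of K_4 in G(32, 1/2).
E[# K_4] = C(32, 4) · (1/2)^C(4, 2) = 35960 / 2^6 = 4495/8 = 561.875

For each 4-subset S of vertices (there are C(32, 4) = 35960 such S), let X_S = 1 if S induces a K_4 (all C(4, 2) = 6 edges present). Then P(X_S = 1) = (1/2)^6 = 1/64. By linearity of expectation, E[# K_4] = C(32, 4) · (1/2)^6 = 35960 / 64 = 4495/8 = 561.875.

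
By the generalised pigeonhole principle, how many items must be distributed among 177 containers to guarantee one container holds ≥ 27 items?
n = (27 − 1)·177 + 1 = 4603

By the generalised pigeonhole principle, to guarantee some box contains ≥ r objects we need more than (r − 1) · k objects total. Threshold: n = (r − 1) · k + 1. With r = 27 and k = 177: n = 26 · 177 + 1 = 4602 + 1 = 4603. For n = 4602 = 26 · 177, we can put exactly 26 objects in every box, avoiding 27 in any single one — so 4603 is tight.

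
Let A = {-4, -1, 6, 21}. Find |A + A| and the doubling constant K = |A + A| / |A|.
K = |A + A| / |A| = 10/4 = 5/2

Enumerate A + A = {a + b : a, b ∈ A}. With |A| = 4, there are |A|^2 = 16 ordered sum pairs; collecting distinct values, A + A = {-8, -5, -2, 2, 5, 12, 17, 20, 27, 42}, so |A + A| = 10. Thus K = 10/4 = 5/2. For comparison, the minimum possible |A + A| over all 4-element sets is 2·4 − 1 = 7 (so min K = 7/4), attained only by arithmetic progressions.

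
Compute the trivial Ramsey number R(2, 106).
R(2, 106) = 106

R(2, k) = k for all k ≥ 2: in a 2-colouring of K_k, either some edge is red (a red K_2) or all edges are blue (a blue K_k). And K_{105} coloured all-blue has no blue K_106, so R(2, 106) > 105. Hence R(2, 106) = 106.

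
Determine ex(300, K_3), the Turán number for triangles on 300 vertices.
ex(300, K_3) = ⌊300^2/4⌋ = 22500

Mantel (1907): a triangle-free graph on n vertices has at most ⌊n^2/4⌋ edges, with equality for the complete bipartite graph K_{⌊n/2⌋, ⌈n/2⌉}. For n = 300: ⌊300^2/4⌋ = ⌊90000/4⌋ = 22500. The extremal graph is K_{150, 150}, which has 150·150 = 22500 edges.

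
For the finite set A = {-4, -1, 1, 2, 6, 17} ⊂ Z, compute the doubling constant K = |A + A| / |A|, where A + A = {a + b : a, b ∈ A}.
K = |A + A| / |A| = 19/6

Enumerate A + A = {a + b : a, b ∈ A}. With |A| = 6, there are |A|^2 = 36 ordered sum pairs; collecting distinct values, A + A = {-8, -5, -3, -2, 0, 1, 2, 3, 4, 5, 7, 8, 12, 13, 16, 18, 19, 23, 34}, so |A + A| = 19. Thus K = 19/6. For comparison, the minimum possible |A + A| over all 6-element sets is 2·6 − 1 = 11 (so min K = 11/6), attained only by arithmetic progressions.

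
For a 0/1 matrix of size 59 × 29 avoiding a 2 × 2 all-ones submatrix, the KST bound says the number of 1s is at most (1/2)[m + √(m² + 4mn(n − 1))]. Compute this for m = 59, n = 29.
z(59, 29; 2, 2) ≤ (1/2)[59 + √(59² + 4·59·29·28)] = (1/2)[59 + √195113] = 250.358

Kővári–Sós–Turán: let r_1, ..., r_59 be the row sums and z = Σ r_i the total number of 1s. Each pair of columns can share at most one row with both entries 1 (else a 2×2 all-ones block appears), so Σ_i C(r_i, 2) ≤ C(29, 2) = 406. By convexity Σ_i C(r_i, 2) ≥ 59·C(z/59, 2) = z(z − 59)/(2·59), giving z² − 59z − 59·29·28 ≤ 0 and hence z ≤ (1/2)[59 + √(3481 + 4·47908)] = (1/2)[59 + √195113] ≈ (1/2)(59 + 441.716) = 250.358.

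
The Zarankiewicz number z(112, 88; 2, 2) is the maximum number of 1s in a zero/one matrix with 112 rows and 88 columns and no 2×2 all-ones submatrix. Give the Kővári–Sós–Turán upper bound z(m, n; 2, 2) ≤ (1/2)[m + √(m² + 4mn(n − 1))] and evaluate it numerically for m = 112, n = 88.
z(112, 88; 2, 2) ≤ (1/2)[112 + √(112² + 4·112·88·87)] = (1/2)[112 + √3442432] = 983.6896

Kővári–Sós–Turán: let r_1, ..., r_112 be the row sums and z = Σ r_i the total number of 1s. Each pair of columns can share at most one row with both entries 1 (else a 2×2 all-ones block appears), so Σ_i C(r_i, 2) ≤ C(88, 2) = 3828. By convexity Σ_i C(r_i, 2) ≥ 112·C(z/112, 2) = z(z − 112)/(2·112), giving z² − 112z − 112·88·87 ≤ 0 and hence z ≤ (1/2)[112 + √(12544 + 4·857472)] = (1/2)[112 + √3442432] ≈ (1/2)(112 + 1855.3792) = 983.6896.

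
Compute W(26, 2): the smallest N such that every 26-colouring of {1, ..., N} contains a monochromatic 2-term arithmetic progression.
W(26, 2) = 26 + 1 = 27

A 2-term AP is any pair of integers, so a monochromatic 2-AP exists iff some colour is used at least twice. With 26 colours, the colouring i ↦ i on {1, ..., 26} uses each colour once, avoiding any monochromatic pair, so W(26, 2) > 26. For {1, ..., 27}, pigeonhole forces two integers of the same colour, which form a monochromatic 2-AP. Hence W(26, 2) = 27.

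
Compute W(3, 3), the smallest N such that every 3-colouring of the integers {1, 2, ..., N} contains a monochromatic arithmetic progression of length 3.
W(3, 3) = 27

W(3, 3) = 27. The lower bound W(3, 3) > 26 comes from an explicit good 3-colouring of [1, 26]; the upper bound W(3, 3) ≤ 27 was verified by exhaustive search over 3-colourings of [1, 27].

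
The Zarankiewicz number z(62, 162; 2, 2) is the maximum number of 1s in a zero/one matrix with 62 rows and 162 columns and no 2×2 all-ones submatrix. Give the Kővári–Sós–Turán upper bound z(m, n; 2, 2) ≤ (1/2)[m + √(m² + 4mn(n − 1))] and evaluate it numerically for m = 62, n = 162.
z(62, 162; 2, 2) ≤ (1/2)[62 + √(62² + 4·62·162·161)] = (1/2)[62 + √6472180] = 1303.024

Kővári–Sós–Turán: let r_1, ..., r_62 be the row sums and z = Σ r_i the total number of 1s. Each pair of columns can share at most one row with both entries 1 (else a 2×2 all-ones block appears), so Σ_i C(r_i, 2) ≤ C(162, 2) = 13041. By convexity Σ_i C(r_i, 2) ≥ 62·C(z/62, 2) = z(z − 62)/(2·62), giving z² − 62z − 62·162·161 ≤ 0 and hence z ≤ (1/2)[62 + √(3844 + 4·1617084)] = (1/2)[62 + √6472180] ≈ (1/2)(62 + 2544.048) = 1303.024.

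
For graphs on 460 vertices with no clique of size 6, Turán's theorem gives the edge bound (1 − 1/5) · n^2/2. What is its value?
Turán density bound = (4/5) · 460^2/2 = 84640

Turán's theorem: ex(n, K_{r+1}) is achieved by the complete r-partite Turán graph T(n, r) with parts as balanced as possible, and is at most (1 − 1/r) · n^2/2. For r = 5, n = 460: the density bound is (4/5) · 211600/2 = 84640. Since 5 ∣ 460, the Turán graph T(460, 5) has parts of equal size 92, and its edge count e(T(460, 5)) = 84640 attains the density bound exactly.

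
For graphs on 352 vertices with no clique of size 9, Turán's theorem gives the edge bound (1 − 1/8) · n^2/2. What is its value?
Turán density bound = (7/8) · 352^2/2 = 54208

Turán's theorem: ex(n, K_{r+1}) is achieved by the complete r-partite Turán graph T(n, r) with parts as balanced as possible, and is at most (1 − 1/r) · n^2/2. For r = 8, n = 352: the density bound is (7/8) · 123904/2 = 54208. Since 8 ∣ 352, the Turán graph T(352, 8) has parts of equal size 44, and its edge count e(T(352, 8)) = 54208 attains the density bound exactly.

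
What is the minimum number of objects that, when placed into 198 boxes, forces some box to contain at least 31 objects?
n = (31 − 1)·198 + 1 = 5941

By the generalised pigeonhole principle, to guarantee some box contains ≥ r objects we need more than (r − 1) · k objects total. Threshold: n = (r − 1) · k + 1. With r = 31 and k = 198: n = 30 · 198 + 1 = 5940 + 1 = 5941. For n = 5940 = 30 · 198, we can put exactly 30 objects in every box, avoiding 31 in any single one — so 5941 is tight.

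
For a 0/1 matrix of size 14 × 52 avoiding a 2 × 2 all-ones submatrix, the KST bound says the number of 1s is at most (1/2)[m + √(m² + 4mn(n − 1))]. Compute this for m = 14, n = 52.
z(14, 52; 2, 2) ≤ (1/2)[14 + √(14² + 4·14·52·51)] = (1/2)[14 + √148708] = 199.8134

Kővári–Sós–Turán: let r_1, ..., r_14 be the row sums and z = Σ r_i the total number of 1s. Each pair of columns can share at most one row with both entries 1 (else a 2×2 all-ones block appears), so Σ_i C(r_i, 2) ≤ C(52, 2) = 1326. By convexity Σ_i C(r_i, 2) ≥ 14·C(z/14, 2) = z(z − 14)/(2·14), giving z² − 14z − 14·52·51 ≤ 0 and hence z ≤ (1/2)[14 + √(196 + 4·37128)] = (1/2)[14 + √148708] ≈ (1/2)(14 + 385.6268) = 199.8134.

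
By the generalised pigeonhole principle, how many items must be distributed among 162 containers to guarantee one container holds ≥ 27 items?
n = (27 − 1)·162 + 1 = 4213

By the generalised pigeonhole principle, to guarantee some box contains ≥ r objects we need more than (r − 1) · k objects total. Threshold: n = (r − 1) · k + 1. With r = 27 and k = 162: n = 26 · 162 + 1 = 4212 + 1 = 4213. For n = 4212 = 26 · 162, we can put exactly 26 objects in every box, avoiding 27 in any single one — so 4213 is tight.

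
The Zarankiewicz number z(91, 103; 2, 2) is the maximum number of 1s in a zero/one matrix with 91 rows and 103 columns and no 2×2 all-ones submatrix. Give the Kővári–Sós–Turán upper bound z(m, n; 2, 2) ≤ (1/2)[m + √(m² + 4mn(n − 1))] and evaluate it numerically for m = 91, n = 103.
z(91, 103; 2, 2) ≤ (1/2)[91 + √(91² + 4·91·103·102)] = (1/2)[91 + √3832465] = 1024.3341

Kővári–Sós–Turán: let r_1, ..., r_91 be the row sums and z = Σ r_i the total number of 1s. Each pair of columns can share at most one row with both entries 1 (else a 2×2 all-ones block appears), so Σ_i C(r_i, 2) ≤ C(103, 2) = 5253. By convexity Σ_i C(r_i, 2) ≥ 91·C(z/91, 2) = z(z − 91)/(2·91), giving z² − 91z − 91·103·102 ≤ 0 and hence z ≤ (1/2)[91 + √(8281 + 4·956046)] = (1/2)[91 + √3832465] ≈ (1/2)(91 + 1957.6683) = 1024.3341.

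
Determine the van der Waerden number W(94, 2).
W(94, 2) = 94 + 1 = 95

A 2-term AP is any pair of integers, so a monochromatic 2-AP exists iff some colour is used at least twice. With 94 colours, the colouring i ↦ i on {1, ..., 94} uses each colour once, avoiding any monochromatic pair, so W(94, 2) > 94. For {1, ..., 95}, pigeonhole forces two integers of the same colour, which form a monochromatic 2-AP. Hence W(94, 2) = 95.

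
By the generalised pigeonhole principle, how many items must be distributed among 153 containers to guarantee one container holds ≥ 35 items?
n = (35 − 1)·153 + 1 = 5203

By the generalised pigeonhole principle, to guarantee some box contains ≥ r objects we need more than (r − 1) · k objects total. Threshold: n = (r − 1) · k + 1. With r = 35 and k = 153: n = 34 · 153 + 1 = 5202 + 1 = 5203. For n = 5202 = 34 · 153, we can put exactly 34 objects in every box, avoiding 35 in any single one — so 5203 is tight.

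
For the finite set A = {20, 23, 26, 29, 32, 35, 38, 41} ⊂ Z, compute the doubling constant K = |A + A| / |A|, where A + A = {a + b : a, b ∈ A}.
K = |A + A| / |A| = 15/8

Enumerate A + A = {a + b : a, b ∈ A}. With |A| = 8, there are |A|^2 = 64 ordered sum pairs; collecting distinct values, A + A = {40, 43, 46, 49, 52, 55, 58, 61, 64, 67, 70, 73, 76, 79, 82}, so |A + A| = 15. Thus K = 15/8. Here |A + A| = 2|A| − 1 = 15, the minimum possible — so K = 15/8 is minimal, which holds iff A is an arithmetic progression.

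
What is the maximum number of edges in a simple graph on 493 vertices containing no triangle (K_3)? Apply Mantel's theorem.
ex(493, K_3) = ⌊493^2/4⌋ = 60762

Mantel (1907): a triangle-free graph on n vertices has at most ⌊n^2/4⌋ edges, with equality for the complete bipartite graph K_{⌊n/2⌋, ⌈n/2⌉}. For n = 493: ⌊493^2/4⌋ = ⌊243049/4⌋ = 60762. The extremal graph is K_{246, 247}, which has 246·247 = 60762 edges.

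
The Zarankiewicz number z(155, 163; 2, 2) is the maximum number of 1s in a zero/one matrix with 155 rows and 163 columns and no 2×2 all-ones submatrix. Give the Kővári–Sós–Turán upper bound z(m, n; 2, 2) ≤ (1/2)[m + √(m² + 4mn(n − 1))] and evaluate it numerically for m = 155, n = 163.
z(155, 163; 2, 2) ≤ (1/2)[155 + √(155² + 4·155·163·162)] = (1/2)[155 + √16395745] = 2102.083

Kővári–Sós–Turán: let r_1, ..., r_155 be the row sums and z = Σ r_i the total number of 1s. Each pair of columns can share at most one row with both entries 1 (else a 2×2 all-ones block appears), so Σ_i C(r_i, 2) ≤ C(163, 2) = 13203. By convexity Σ_i C(r_i, 2) ≥ 155·C(z/155, 2) = z(z − 155)/(2·155), giving z² − 155z − 155·163·162 ≤ 0 and hence z ≤ (1/2)[155 + √(24025 + 4·4092930)] = (1/2)[155 + √16395745] ≈ (1/2)(155 + 4049.166) = 2102.083.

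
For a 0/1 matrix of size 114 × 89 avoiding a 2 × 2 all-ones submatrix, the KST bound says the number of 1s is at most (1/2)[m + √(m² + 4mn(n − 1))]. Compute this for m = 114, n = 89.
z(114, 89; 2, 2) ≤ (1/2)[114 + √(114² + 4·114·89·88)] = (1/2)[114 + √3584388] = 1003.624

Kővári–Sós–Turán: let r_1, ..., r_114 be the row sums and z = Σ r_i the total number of 1s. Each pair of columns can share at most one row with both entries 1 (else a 2×2 all-ones block appears), so Σ_i C(r_i, 2) ≤ C(89, 2) = 3916. By convexity Σ_i C(r_i, 2) ≥ 114·C(z/114, 2) = z(z − 114)/(2·114), giving z² − 114z − 114·89·88 ≤ 0 and hence z ≤ (1/2)[114 + √(12996 + 4·892848)] = (1/2)[114 + √3584388] ≈ (1/2)(114 + 1893.248) = 1003.624.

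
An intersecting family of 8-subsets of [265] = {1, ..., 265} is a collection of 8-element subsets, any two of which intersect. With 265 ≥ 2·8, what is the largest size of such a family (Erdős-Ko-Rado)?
max |F| = C(264, 7) = 16366799252232

Erdős-Ko-Rado (1961): when n ≥ 2k, max |F| = C(n−1, k−1). The bound is attained by the star {A : i ∈ A} for any fixed i ∈ [n]. Here C(265−1, 8−1) = C(264, 7) = 16366799252232.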